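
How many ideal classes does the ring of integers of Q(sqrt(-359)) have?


K = Q(sqrt(-359)). d mod 4 = 1, so D = disc(K) = d = -359
h(K) equals the number of primitive reduced positive-definite forms (a, b, c) = a*x^2 + b*x*y + c*y^2 with b^2 - 4ac = D,
where reduced means |b| <= a <= c, with b >= 0 whenever |b| = a or a = c, and primitive means gcd(a, b, c) = 1.
Reduced forces 3a^2 <= |D| = 359, so 1 <= a <= 10; b must have the parity of D, and c = (b^2 - D)/(4a) must be an integer >= a.
Enumerate a = 1..10, b in [-a, a]:
  a=1: (1, 1, 90)  [1]
  a=2: (2, -1, 45), (2, 1, 45)  [2]
  a=3: (3, -1, 30), (3, 1, 30)  [2]
  a=4: (4, -3, 23), (4, 3, 23)  [2]
  a=5: (5, -1, 18), (5, 1, 18)  [2]
  a=6: (6, -5, 16), (6, -1, 15), (6, 1, 15), (6, 5, 16)  [4]
  a=7: none
  a=8: (8, -5, 12), (8, 5, 12)  [2]
  a=9: (9, -1, 10), (9, 1, 10)  [2]
  a=10: (10, -9, 11), (10, 9, 11)  [2]
Total reduced forms: 1 + 2 + 2 + 2 + 2 + 4 + 2 + 2 + 2 = 19
h = 19

19


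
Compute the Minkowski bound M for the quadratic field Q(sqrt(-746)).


d = -746, d mod 4 = 2, so disc(K) = 4d = -2984; |disc(K)| = 2984
Imaginary quadratic field, so n = 2, s = r2 = 1, r1 = 0
M = (n!/n^n) * (4/pi)^s * sqrt(|disc(K)|) = (2!/2^2) * (4/pi)^1 * sqrt(2984)
= 0.5 * 1.273240 * 54.626001
= 34.7760

34.7760


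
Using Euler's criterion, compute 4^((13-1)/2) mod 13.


p = 13 is prime and the exponent is (p-1)/2 = 6, so by Euler's criterion 4^6 = (4/13) = +1 or -1 mod 13.
Compute by square-and-multiply:
  6 = 4 + 2 (binary 110)
  Repeated squaring mod 13: 4^1 = 4, 4^2 = 3, 4^4 = 9
  4^6 = 4^4 * 4^2 = 9 * 3 mod 13
    9 * 3 = 27 = 1 mod 13
  4^6 = 1 mod 13
Result 1: 4 is a quadratic residue mod 13.
4^6 mod 13 = 1

1


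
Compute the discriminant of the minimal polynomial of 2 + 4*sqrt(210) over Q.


The element 2 + 4*sqrt(210) has minimal polynomial:
x^2 - 4*x - 3356
Discriminant = (-4)^2 - 4*(-3356)
= 16 + 13424
= 13440

13440


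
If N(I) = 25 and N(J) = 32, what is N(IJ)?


N(IJ) = N(I) * N(J)
= 25 * 32
= 800

800


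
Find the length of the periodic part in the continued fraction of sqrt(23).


Run the CF algorithm for sqrt(23).
a_0 = floor(sqrt(23)) = 4; set m_0=0, q_0=1.
Recurrence: m' = q*a - m,  q' = (d - m'^2)/q,  a' = floor((a_0 + m')/q').
  step 1: m=4, q=7, a=1
  step 2: m=3, q=2, a=3
  step 3: m=3, q=7, a=1
  step 4: m=4, q=1, a=8
a_4 = 2*a_0 = 8, so the period closes here.
sqrt(23) = [4; 1, 3, 1, 8]
Period length = 4

4


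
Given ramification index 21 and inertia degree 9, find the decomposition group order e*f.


|D_P| = e * f
= 21 * 9
= 189

189


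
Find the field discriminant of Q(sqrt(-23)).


For K = Q(sqrt(d)) with d squarefree: disc(K) = d if d = 1 mod 4, and disc(K) = 4d if d = 2 or 3 mod 4.
Here d = -23, and d mod 4 = 1.
d = 1 mod 4 (O_K = Z[(1+sqrt(d))/2]), so disc(K) = d = -23

-23


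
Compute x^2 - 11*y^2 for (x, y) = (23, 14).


x^2 - d*y^2
= 23^2 - 11*14^2
= 529 - 2156
= -1627

-1627


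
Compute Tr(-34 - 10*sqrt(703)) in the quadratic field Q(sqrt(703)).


Tr(a + b*sqrt(d)) = (a + b*sqrt(d)) + (a - b*sqrt(d)) = 2a
= 2 * (-34)
= -68

-68


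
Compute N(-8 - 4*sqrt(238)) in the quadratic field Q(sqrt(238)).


N(a + b*sqrt(d)) = a^2 - d*b^2
= (-8)^2 - (238)*(-4)^2
= 64 - 3808
= -3744

-3744


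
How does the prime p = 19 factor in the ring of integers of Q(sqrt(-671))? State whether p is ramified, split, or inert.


K = Q(sqrt(-671)). Since d mod 4 = 1, disc(K) = -671.
Check p | disc: -671 mod 19 = 13.
p does not divide disc. Compute Legendre symbol (d/p):
13^((19-1)/2) mod 19 = -1
(d/p) = -1, so p is inert: (p) stays prime with e=1, f=2, g=1.
Therefore p is inert.

inert


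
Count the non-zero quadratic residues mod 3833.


For prime p, the number of non-zero quadratic residues is (p-1)/2.
= (3833-1)/2
= 1916

1916


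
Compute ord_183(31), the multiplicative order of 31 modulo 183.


We want ord_183(31), the smallest k >= 1 with 31^k = 1 mod 183.
n = 183 = 3 * 61, phi(183) = 120; the order divides phi(n).
Divisors of 120: 1, 2, 3, 4, 5, 6, 8, 10, 12, 15, 20, 24, 30, 40, 60, 120
Repeated squaring mod 183: 31^1 = 31, 31^2 = 46, 31^4 = 103, 31^8 = 178, 31^16 = 25, 31^32 = 76, 31^64 = 103
Test divisors in increasing order:
  k=1: 31^1 = 31 mod 183
  k=2: 31^2 = 46 mod 183
  k=3: 31^3 = 46 * 31 = 145 mod 183
  k=4: 31^4 = 103 mod 183
  k=5: 31^5 = 103 * 31 = 82 mod 183
  k=6: 31^6 = 103 * 46 = 163 mod 183
  k=8: 31^8 = 178 mod 183
  k=10: 31^10 = 178 * 46 = 136 mod 183
  k=12: 31^12 = 178 * 103 = 34 mod 183
  k=15: 31^15 = 178 * 103 * 46 * 31 = 172 mod 183
  k=20: 31^20 = 25 * 103 = 13 mod 183
  k=24: 31^24 = 25 * 178 = 58 mod 183
  k=30: 31^30 = 25 * 178 * 103 * 46 = 121 mod 183
  k=40: 31^40 = 76 * 178 = 169 mod 183
  k=60: 31^60 = 76 * 25 * 178 * 103 = 1 mod 183  <- first divisor giving 1
Order = 60

60


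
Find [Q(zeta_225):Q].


The degree equals Euler's totient phi(225).
225 = 3^2 * 5^2
phi(225) = 120

120


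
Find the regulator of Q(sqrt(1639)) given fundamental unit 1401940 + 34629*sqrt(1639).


epsilon = 1401940 + 34629*sqrt(1639)
= 2.8039e+06
R = ln(2.8039e+06)
= 14.8465

14.8465


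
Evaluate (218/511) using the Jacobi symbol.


Compute (218/511) via quadratic reciprocity:
  pull out 2: (2/511) = +1  (since 511 mod 8 = 7)
  reciprocity: (109/511) -> +(511/109)
  reduce: (75/109)
  reciprocity: (75/109) -> +(109/75)
  reduce: (34/75)
  pull out 2: (2/75) = -1  (since 75 mod 8 = 3)
  reciprocity: (17/75) -> +(75/17)
  reduce: (7/17)
  reciprocity: (7/17) -> +(17/7)
  reduce: (3/7)
  reciprocity: (3/7) -> -(7/3)
  reduce: (1/3)
  (1/3) = 1
Product of signs = 1

1


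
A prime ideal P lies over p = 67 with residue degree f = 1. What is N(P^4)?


N(P^a) = p^(a*f)
= 67^(4*1)
= 67^4
= 20151121

20151121


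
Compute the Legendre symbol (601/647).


p = 647 is prime, so compute (601/647) with the reciprocity algorithm (Jacobi-symbol steps: pull out 2s via (2/n), flip via reciprocity, reduce):
  reciprocity: (601/647) -> +(647/601)
  reduce: (46/601)
  pull out 2: (2/601) = +1  (since 601 mod 8 = 1)
  reciprocity: (23/601) -> +(601/23)
  reduce: (3/23)
  reciprocity: (3/23) -> -(23/3)
  reduce: (2/3)
  pull out 2: (2/3) = -1  (since 3 mod 8 = 3)
  (1/3) = 1
Product of signs = 1
(601/647) = 1

1


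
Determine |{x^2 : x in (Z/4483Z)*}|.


For prime p, the number of non-zero quadratic residues is (p-1)/2.
= (4483-1)/2
= 2241

2241


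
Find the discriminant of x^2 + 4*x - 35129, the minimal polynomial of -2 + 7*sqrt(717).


The element -2 + 7*sqrt(717) has minimal polynomial:
x^2 + 4*x - 35129
Discriminant = (4)^2 - 4*(-35129)
= 16 + 140516
= 140532

140532


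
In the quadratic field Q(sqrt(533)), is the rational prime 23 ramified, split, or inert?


K = Q(sqrt(533)). Since d mod 4 = 1, disc(K) = 533.
Check p | disc: 533 mod 23 = 4.
p does not divide disc. Compute Legendre symbol (d/p):
4^((23-1)/2) mod 23 = 1
(d/p) = 1, so p splits: (p) = P*P' with e=1, f=1, g=2.
Therefore p is split.

split


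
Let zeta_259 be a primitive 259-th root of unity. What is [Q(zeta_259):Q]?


The degree equals Euler's totient phi(259).
259 = 7 * 37
phi(259) = 216

216


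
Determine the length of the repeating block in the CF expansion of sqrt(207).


Run the CF algorithm for sqrt(207).
a_0 = floor(sqrt(207)) = 14; set m_0=0, q_0=1.
Recurrence: m' = q*a - m,  q' = (d - m'^2)/q,  a' = floor((a_0 + m')/q').
  step 1: m=14, q=11, a=2
  step 2: m=8, q=13, a=1
  step 3: m=5, q=14, a=1
  step 4: m=9, q=9, a=2
  step 5: m=9, q=14, a=1
  step 6: m=5, q=13, a=1
  step 7: m=8, q=11, a=2
  step 8: m=14, q=1, a=28
a_8 = 2*a_0 = 28, so the period closes here.
sqrt(207) = [14; 2, 1, 1, 2, 1, 1, 2, 28]
Period length = 8

8


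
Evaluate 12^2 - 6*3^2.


x^2 - d*y^2
= 12^2 - 6*3^2
= 144 - 54
= 90

90


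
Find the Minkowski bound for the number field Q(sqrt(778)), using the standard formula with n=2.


d = 778, d mod 4 = 2, so disc(K) = 4d = 3112; |disc(K)| = 3112
Real quadratic field, so n = 2, s = r2 = 0, r1 = 2
M = (n!/n^n) * (4/pi)^s * sqrt(|disc(K)|) = (2!/2^2) * (4/pi)^0 * sqrt(3112)
= 0.5 * 1.000000 * 55.785303
= 27.8927

27.8927


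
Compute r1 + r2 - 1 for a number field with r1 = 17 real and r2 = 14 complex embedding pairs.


By Dirichlet's unit theorem:
rank = r1 + r2 - 1
= 17 + 14 - 1
= 30

30


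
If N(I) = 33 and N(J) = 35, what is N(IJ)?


N(IJ) = N(I) * N(J)
= 33 * 35
= 1155

1155


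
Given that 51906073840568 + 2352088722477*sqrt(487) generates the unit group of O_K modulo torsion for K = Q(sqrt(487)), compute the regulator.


epsilon = 51906073840568 + 2352088722477*sqrt(487)
= 1.0381e+14
R = ln(1.0381e+14)
= 32.2736

32.2736


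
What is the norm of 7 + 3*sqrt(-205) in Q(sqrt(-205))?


N(a + b*sqrt(d)) = a^2 - d*b^2
= (7)^2 - (-205)*(3)^2
= 49 + 1845
= 1894

1894


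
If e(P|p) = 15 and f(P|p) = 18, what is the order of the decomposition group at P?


|D_P| = e * f
= 15 * 18
= 270

270


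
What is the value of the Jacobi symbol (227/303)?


Compute (227/303) via quadratic reciprocity:
  reciprocity: (227/303) -> -(303/227)
  reduce: (76/227)
  pull out 2: (2/227) = -1  (since 227 mod 8 = 3)
  pull out 2: (2/227) = -1  (since 227 mod 8 = 3)
  reciprocity: (19/227) -> -(227/19)
  reduce: (18/19)
  pull out 2: (2/19) = -1  (since 19 mod 8 = 3)
  reciprocity: (9/19) -> +(19/9)
  reduce: (1/9)
  (1/9) = 1
Product of signs = -1

-1


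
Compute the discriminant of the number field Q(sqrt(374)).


For K = Q(sqrt(d)) with d squarefree: disc(K) = d if d = 1 mod 4, and disc(K) = 4d if d = 2 or 3 mod 4.
Here d = 374, and d mod 4 = 2.
d = 2 mod 4, not 1 (O_K = Z[sqrt(d)]), so disc(K) = 4d = 4 * (374) = 1496

1496


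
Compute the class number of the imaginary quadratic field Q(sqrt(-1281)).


K = Q(sqrt(-1281)). d mod 4 = 3, so D = disc(K) = 4d = -5124
h(K) equals the number of primitive reduced positive-definite forms (a, b, c) = a*x^2 + b*x*y + c*y^2 with b^2 - 4ac = D,
where reduced means |b| <= a <= c, with b >= 0 whenever |b| = a or a = c, and primitive means gcd(a, b, c) = 1.
Reduced forces 3a^2 <= |D| = 5124, so 1 <= a <= 41; b must have the parity of D, and c = (b^2 - D)/(4a) must be an integer >= a.
Enumerate a = 1..41, b in [-a, a]:
  a=1: (1, 0, 1281)  [1]
  a=2: (2, 2, 641)  [1]
  a=3: (3, 0, 427)  [1]
  a=4: none
  a=5: (5, -4, 257), (5, 4, 257)  [2]
  a=6: (6, 6, 215)  [1]
  a=7: (7, 0, 183)  [1]
  a=8..9: none
  a=10: (10, -6, 129), (10, 6, 129)  [2]
  a=11..13: none
  a=14: (14, 14, 95)  [1]
  a=15: (15, -6, 86), (15, 6, 86)  [2]
  a=16..18: none
  a=19: (19, -14, 70), (19, 14, 70)  [2]
  a=20: none
  a=21: (21, 0, 61)  [1]
  a=22..24: none
  a=25: (25, -24, 57), (25, 24, 57)  [2]
  a=26..28: none
  a=29: (29, -26, 50), (29, 26, 50)  [2]
  a=30: (30, -6, 43), (30, 6, 43)  [2]
  a=31..34: none
  a=35: (35, -14, 38), (35, 14, 38)  [2]
  a=36..40: none
  a=41: (41, 40, 41)  [1]
Total reduced forms: 1 + 1 + 1 + 2 + 1 + 1 + 2 + 1 + 2 + 2 + 1 + 2 + 2 + 2 + 2 + 1 = 24
h = 24

24


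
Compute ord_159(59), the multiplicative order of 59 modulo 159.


We want ord_159(59), the smallest k >= 1 with 59^k = 1 mod 159.
n = 159 = 3 * 53, phi(159) = 104; the order divides phi(n).
Divisors of 104: 1, 2, 4, 8, 13, 26, 52, 104
Repeated squaring mod 159: 59^1 = 59, 59^2 = 142, 59^4 = 130, 59^8 = 46, 59^16 = 49, 59^32 = 16, 59^64 = 97
Test divisors in increasing order:
  k=1: 59^1 = 59 mod 159
  k=2: 59^2 = 142 mod 159
  k=4: 59^4 = 130 mod 159
  k=8: 59^8 = 46 mod 159
  k=13: 59^13 = 46 * 130 * 59 = 158 mod 159
  k=26: 59^26 = 49 * 46 * 142 = 1 mod 159  <- first divisor giving 1
Order = 26

26


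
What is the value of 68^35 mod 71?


p = 71 is prime and the exponent is (p-1)/2 = 35, so by Euler's criterion 68^35 = (68/71) = +1 or -1 mod 71.
Compute by square-and-multiply:
  35 = 32 + 2 + 1 (binary 100011)
  Repeated squaring mod 71: 68^1 = 68, 68^2 = 9, 68^4 = 10, 68^8 = 29, 68^16 = 60, 68^32 = 50
  68^35 = 68^32 * 68^2 * 68^1 = 50 * 9 * 68 mod 71
    50 * 9 = 450 = 24 mod 71
    24 * 68 = 1632 = 70 mod 71
  68^35 = 70 mod 71
Result 70 = p - 1 = -1 mod 71: 68 is a quadratic non-residue mod 71. As a residue in [0, p-1] the value is 70.
68^35 mod 71 = 70

70


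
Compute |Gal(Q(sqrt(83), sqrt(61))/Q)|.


The 2 square roots of distinct primes are multiplicatively independent over Q,
so [K:Q] = 2^2 and Gal(K/Q) is isomorphic to (Z/2Z)^2.
|Gal| = 2^2 = 4

4


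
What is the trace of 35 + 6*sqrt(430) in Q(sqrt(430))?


Tr(a + b*sqrt(d)) = (a + b*sqrt(d)) + (a - b*sqrt(d)) = 2a
= 2 * (35)
= 70

70


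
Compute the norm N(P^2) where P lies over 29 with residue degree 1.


N(P^a) = p^(a*f)
= 29^(2*1)
= 29^2
= 841

841


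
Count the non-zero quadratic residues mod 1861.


For prime p, the number of non-zero quadratic residues is (p-1)/2.
= (1861-1)/2
= 930

930


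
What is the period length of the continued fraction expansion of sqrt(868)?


Run the CF algorithm for sqrt(868).
a_0 = floor(sqrt(868)) = 29; set m_0=0, q_0=1.
Recurrence: m' = q*a - m,  q' = (d - m'^2)/q,  a' = floor((a_0 + m')/q').
  step 1: m=29, q=27, a=2
  step 2: m=25, q=9, a=6
  step 3: m=29, q=3, a=19
  step 4: m=28, q=28, a=2
  step 5: m=28, q=3, a=19
  step 6: m=29, q=9, a=6
  step 7: m=25, q=27, a=2
  step 8: m=29, q=1, a=58
a_8 = 2*a_0 = 58, so the period closes here.
sqrt(868) = [29; 2, 6, 19, 2, 19, 6, 2, 58]
Period length = 8

8


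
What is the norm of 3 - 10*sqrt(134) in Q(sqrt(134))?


N(a + b*sqrt(d)) = a^2 - d*b^2
= (3)^2 - (134)*(-10)^2
= 9 - 13400
= -13391

-13391


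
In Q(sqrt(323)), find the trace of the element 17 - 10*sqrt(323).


Tr(a + b*sqrt(d)) = (a + b*sqrt(d)) + (a - b*sqrt(d)) = 2a
= 2 * (17)
= 34

34


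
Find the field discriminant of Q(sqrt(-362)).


For K = Q(sqrt(d)) with d squarefree: disc(K) = d if d = 1 mod 4, and disc(K) = 4d if d = 2 or 3 mod 4.
Here d = -362, and d mod 4 = 2.
d = 2 mod 4, not 1 (O_K = Z[sqrt(d)]), so disc(K) = 4d = 4 * (-362) = -1448

-1448


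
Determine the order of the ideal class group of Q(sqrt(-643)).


K = Q(sqrt(-643)). d mod 4 = 1, so D = disc(K) = d = -643
h(K) equals the number of primitive reduced positive-definite forms (a, b, c) = a*x^2 + b*x*y + c*y^2 with b^2 - 4ac = D,
where reduced means |b| <= a <= c, with b >= 0 whenever |b| = a or a = c, and primitive means gcd(a, b, c) = 1.
Reduced forces 3a^2 <= |D| = 643, so 1 <= a <= 14; b must have the parity of D, and c = (b^2 - D)/(4a) must be an integer >= a.
Enumerate a = 1..14, b in [-a, a]:
  a=1: (1, 1, 161)  [1]
  a=2..6: none
  a=7: (7, -1, 23), (7, 1, 23)  [2]
  a=8..14: none
Total reduced forms: 1 + 2 = 3
h = 3

3


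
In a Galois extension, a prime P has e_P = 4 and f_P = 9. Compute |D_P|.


|D_P| = e * f
= 4 * 9
= 36

36


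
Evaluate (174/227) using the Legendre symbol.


p = 227 is prime, so compute (174/227) with the reciprocity algorithm (Jacobi-symbol steps: pull out 2s via (2/n), flip via reciprocity, reduce):
  pull out 2: (2/227) = -1  (since 227 mod 8 = 3)
  reciprocity: (87/227) -> -(227/87)
  reduce: (53/87)
  reciprocity: (53/87) -> +(87/53)
  reduce: (34/53)
  pull out 2: (2/53) = -1  (since 53 mod 8 = 5)
  reciprocity: (17/53) -> +(53/17)
  reduce: (2/17)
  pull out 2: (2/17) = +1  (since 17 mod 8 = 1)
  (1/17) = 1
Product of signs = -1
(174/227) = -1

-1


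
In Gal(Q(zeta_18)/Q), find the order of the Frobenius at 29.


The Frobenius at p in Gal(Q(zeta_n)/Q) = (Z/nZ)* is the class of p, so its order is ord_18(29), the smallest k >= 1 with 29^k = 1 mod 18.
n = 18 = 2 * 3^2, phi(18) = 6; the order divides phi(n).
Divisors of 6: 1, 2, 3, 6
Repeated squaring mod 18: 29^1 = 11, 29^2 = 13, 29^4 = 7
Test divisors in increasing order:
  k=1: 29^1 = 11 mod 18
  k=2: 29^2 = 13 mod 18
  k=3: 29^3 = 13 * 11 = 17 mod 18
  k=6: 29^6 = 7 * 13 = 1 mod 18  <- first divisor giving 1
Order = 6

6


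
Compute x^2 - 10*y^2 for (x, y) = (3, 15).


x^2 - d*y^2
= 3^2 - 10*15^2
= 9 - 2250
= -2241

-2241


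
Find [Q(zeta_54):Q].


The degree equals Euler's totient phi(54).
54 = 2 * 3^3
phi(54) = 18

18


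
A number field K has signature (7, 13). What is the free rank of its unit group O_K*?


By Dirichlet's unit theorem:
rank = r1 + r2 - 1
= 7 + 13 - 1
= 19

19


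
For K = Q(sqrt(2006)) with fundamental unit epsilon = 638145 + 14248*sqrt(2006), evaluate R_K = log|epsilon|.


epsilon = 638145 + 14248*sqrt(2006)
= 1.2763e+06
R = ln(1.2763e+06)
= 14.0595

14.0595


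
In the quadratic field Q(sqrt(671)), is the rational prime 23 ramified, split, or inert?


K = Q(sqrt(671)). Since d mod 4 = 3, disc(K) = 2684.
Check p | disc: 2684 mod 23 = 16.
p does not divide disc. Compute Legendre symbol (d/p):
4^((23-1)/2) mod 23 = 1
(d/p) = 1, so p splits: (p) = P*P' with e=1, f=1, g=2.
Therefore p is split.

split


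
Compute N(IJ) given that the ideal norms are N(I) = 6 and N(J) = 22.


N(IJ) = N(I) * N(J)
= 6 * 22
= 132

132


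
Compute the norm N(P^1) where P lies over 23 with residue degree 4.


N(P^a) = p^(a*f)
= 23^(1*4)
= 23^4
= 279841

279841


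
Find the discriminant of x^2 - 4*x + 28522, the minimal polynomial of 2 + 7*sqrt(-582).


The element 2 + 7*sqrt(-582) has minimal polynomial:
x^2 - 4*x + 28522
Discriminant = (-4)^2 - 4*(28522)
= 16 - 114088
= -114072

-114072


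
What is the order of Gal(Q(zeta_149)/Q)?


|Gal(Q(zeta_149)/Q)| = phi(149)
= 148

148


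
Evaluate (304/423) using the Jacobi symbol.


Compute (304/423) via quadratic reciprocity:
  pull out 2: (2/423) = +1  (since 423 mod 8 = 7)
  pull out 2: (2/423) = +1  (since 423 mod 8 = 7)
  pull out 2: (2/423) = +1  (since 423 mod 8 = 7)
  pull out 2: (2/423) = +1  (since 423 mod 8 = 7)
  reciprocity: (19/423) -> -(423/19)
  reduce: (5/19)
  reciprocity: (5/19) -> +(19/5)
  reduce: (4/5)
  pull out 2: (2/5) = -1  (since 5 mod 8 = 5)
  pull out 2: (2/5) = -1  (since 5 mod 8 = 5)
  (1/5) = 1
Product of signs = -1

-1


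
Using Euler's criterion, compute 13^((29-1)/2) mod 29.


p = 29 is prime and the exponent is (p-1)/2 = 14, so by Euler's criterion 13^14 = (13/29) = +1 or -1 mod 29.
Compute by square-and-multiply:
  14 = 8 + 4 + 2 (binary 1110)
  Repeated squaring mod 29: 13^1 = 13, 13^2 = 24, 13^4 = 25, 13^8 = 16
  13^14 = 13^8 * 13^4 * 13^2 = 16 * 25 * 24 mod 29
    16 * 25 = 400 = 23 mod 29
    23 * 24 = 552 = 1 mod 29
  13^14 = 1 mod 29
Result 1: 13 is a quadratic residue mod 29.
13^14 mod 29 = 1

1


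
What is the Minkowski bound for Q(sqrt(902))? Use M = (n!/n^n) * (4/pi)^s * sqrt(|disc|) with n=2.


d = 902, d mod 4 = 2, so disc(K) = 4d = 3608; |disc(K)| = 3608
Real quadratic field, so n = 2, s = r2 = 0, r1 = 2
M = (n!/n^n) * (4/pi)^s * sqrt(|disc(K)|) = (2!/2^2) * (4/pi)^0 * sqrt(3608)
= 0.5 * 1.000000 * 60.066630
= 30.0333

30.0333


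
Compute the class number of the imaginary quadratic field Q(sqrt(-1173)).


K = Q(sqrt(-1173)). d mod 4 = 3, so D = disc(K) = 4d = -4692
h(K) equals the number of primitive reduced positive-definite forms (a, b, c) = a*x^2 + b*x*y + c*y^2 with b^2 - 4ac = D,
where reduced means |b| <= a <= c, with b >= 0 whenever |b| = a or a = c, and primitive means gcd(a, b, c) = 1.
Reduced forces 3a^2 <= |D| = 4692, so 1 <= a <= 39; b must have the parity of D, and c = (b^2 - D)/(4a) must be an integer >= a.
Enumerate a = 1..39, b in [-a, a]:
  a=1: (1, 0, 1173)  [1]
  a=2: (2, 2, 587)  [1]
  a=3: (3, 0, 391)  [1]
  a=4..5: none
  a=6: (6, 6, 197)  [1]
  a=7..10: none
  a=11: (11, -4, 107), (11, 4, 107)  [2]
  a=12: none
  a=13: (13, -12, 93), (13, 12, 93)  [2]
  a=14..16: none
  a=17: (17, 0, 69)  [1]
  a=18: none
  a=19: (19, -18, 66), (19, 18, 66)  [2]
  a=20..21: none
  a=22: (22, -18, 57), (22, 18, 57)  [2]
  a=23: (23, 0, 51)  [1]
  a=24..25: none
  a=26: (26, -14, 47), (26, 14, 47)  [2]
  a=27..28: none
  a=29: (29, -8, 41), (29, 8, 41)  [2]
  a=30: none
  a=31: (31, -12, 39), (31, 12, 39)  [2]
  a=32: none
  a=33: (33, -18, 38), (33, 18, 38)  [2]
  a=34: (34, 34, 43)  [1]
  a=35..36: none
  a=37: (37, 28, 37)  [1]
  a=38..39: none
Total reduced forms: 1 + 1 + 1 + 1 + 2 + 2 + 1 + 2 + 2 + 1 + 2 + 2 + 2 + 2 + 1 + 1 = 24
h = 24

24


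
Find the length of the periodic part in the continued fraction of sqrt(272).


Run the CF algorithm for sqrt(272).
a_0 = floor(sqrt(272)) = 16; set m_0=0, q_0=1.
Recurrence: m' = q*a - m,  q' = (d - m'^2)/q,  a' = floor((a_0 + m')/q').
  step 1: m=16, q=16, a=2
  step 2: m=16, q=1, a=32
a_2 = 2*a_0 = 32, so the period closes here.
sqrt(272) = [16; 2, 32]
Period length = 2

2


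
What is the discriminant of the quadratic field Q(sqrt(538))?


For K = Q(sqrt(d)) with d squarefree: disc(K) = d if d = 1 mod 4, and disc(K) = 4d if d = 2 or 3 mod 4.
Here d = 538, and d mod 4 = 2.
d = 2 mod 4, not 1 (O_K = Z[sqrt(d)]), so disc(K) = 4d = 4 * (538) = 2152

2152


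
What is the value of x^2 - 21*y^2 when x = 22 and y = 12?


x^2 - d*y^2
= 22^2 - 21*12^2
= 484 - 3024
= -2540

-2540


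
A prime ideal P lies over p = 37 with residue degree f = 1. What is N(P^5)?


N(P^a) = p^(a*f)
= 37^(5*1)
= 37^5
= 69343957

69343957


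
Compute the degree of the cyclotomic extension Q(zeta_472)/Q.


The degree equals Euler's totient phi(472).
472 = 2^3 * 59
phi(472) = 232

232


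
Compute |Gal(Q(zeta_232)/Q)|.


|Gal(Q(zeta_232)/Q)| = phi(232)
= 112

112


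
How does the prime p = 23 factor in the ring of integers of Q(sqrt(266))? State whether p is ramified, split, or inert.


K = Q(sqrt(266)). Since d mod 4 = 2, disc(K) = 1064.
Check p | disc: 1064 mod 23 = 6.
p does not divide disc. Compute Legendre symbol (d/p):
13^((23-1)/2) mod 23 = 1
(d/p) = 1, so p splits: (p) = P*P' with e=1, f=1, g=2.
Therefore p is split.

split


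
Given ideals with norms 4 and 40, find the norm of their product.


N(IJ) = N(I) * N(J)
= 4 * 40
= 160

160


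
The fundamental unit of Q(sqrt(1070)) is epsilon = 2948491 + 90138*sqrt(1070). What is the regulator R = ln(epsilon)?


epsilon = 2948491 + 90138*sqrt(1070)
= 5.8970e+06
R = ln(5.8970e+06)
= 15.5900

15.5900


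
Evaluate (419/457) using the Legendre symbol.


p = 457 is prime, so compute (419/457) with the reciprocity algorithm (Jacobi-symbol steps: pull out 2s via (2/n), flip via reciprocity, reduce):
  reciprocity: (419/457) -> +(457/419)
  reduce: (38/419)
  pull out 2: (2/419) = -1  (since 419 mod 8 = 3)
  reciprocity: (19/419) -> -(419/19)
  reduce: (1/19)
  (1/19) = 1
Product of signs = 1
(419/457) = 1

1


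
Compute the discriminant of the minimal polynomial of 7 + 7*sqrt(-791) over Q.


The element 7 + 7*sqrt(-791) has minimal polynomial:
x^2 - 14*x + 38808
Discriminant = (-14)^2 - 4*(38808)
= 196 - 155232
= -155036

-155036


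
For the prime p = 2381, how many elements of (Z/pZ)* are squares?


For prime p, the number of non-zero quadratic residues is (p-1)/2.
= (2381-1)/2
= 1190

1190


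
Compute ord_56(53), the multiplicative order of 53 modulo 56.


We want ord_56(53), the smallest k >= 1 with 53^k = 1 mod 56.
n = 56 = 2^3 * 7, phi(56) = 24; the order divides phi(n).
Divisors of 24: 1, 2, 3, 4, 6, 8, 12, 24
Repeated squaring mod 56: 53^1 = 53, 53^2 = 9, 53^4 = 25, 53^8 = 9, 53^16 = 25
Test divisors in increasing order:
  k=1: 53^1 = 53 mod 56
  k=2: 53^2 = 9 mod 56
  k=3: 53^3 = 9 * 53 = 29 mod 56
  k=4: 53^4 = 25 mod 56
  k=6: 53^6 = 25 * 9 = 1 mod 56  <- first divisor giving 1
Order = 6

6


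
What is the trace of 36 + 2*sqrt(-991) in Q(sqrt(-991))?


Tr(a + b*sqrt(d)) = (a + b*sqrt(d)) + (a - b*sqrt(d)) = 2a
= 2 * (36)
= 72

72


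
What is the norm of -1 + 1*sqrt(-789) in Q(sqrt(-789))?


N(a + b*sqrt(d)) = a^2 - d*b^2
= (-1)^2 - (-789)*(1)^2
= 1 + 789
= 790

790


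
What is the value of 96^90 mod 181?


p = 181 is prime and the exponent is (p-1)/2 = 90, so by Euler's criterion 96^90 = (96/181) = +1 or -1 mod 181.
Compute by square-and-multiply:
  90 = 64 + 16 + 8 + 2 (binary 1011010)
  Repeated squaring mod 181: 96^1 = 96, 96^2 = 166, 96^4 = 44, 96^8 = 126, 96^16 = 129, 96^32 = 170, 96^64 = 121
  96^90 = 96^64 * 96^16 * 96^8 * 96^2 = 121 * 129 * 126 * 166 mod 181
    121 * 129 = 15609 = 43 mod 181
    43 * 126 = 5418 = 169 mod 181
    169 * 166 = 28054 = 180 mod 181
  96^90 = 180 mod 181
Result 180 = p - 1 = -1 mod 181: 96 is a quadratic non-residue mod 181. As a residue in [0, p-1] the value is 180.
96^90 mod 181 = 180

180


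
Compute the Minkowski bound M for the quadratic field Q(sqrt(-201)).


d = -201, d mod 4 = 3, so disc(K) = 4d = -804; |disc(K)| = 804
Imaginary quadratic field, so n = 2, s = r2 = 1, r1 = 0
M = (n!/n^n) * (4/pi)^s * sqrt(|disc(K)|) = (2!/2^2) * (4/pi)^1 * sqrt(804)
= 0.5 * 1.273240 * 28.354894
= 18.0513

18.0513


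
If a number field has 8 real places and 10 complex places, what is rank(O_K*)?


By Dirichlet's unit theorem:
rank = r1 + r2 - 1
= 8 + 10 - 1
= 17

17


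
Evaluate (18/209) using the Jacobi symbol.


Compute (18/209) via quadratic reciprocity:
  pull out 2: (2/209) = +1  (since 209 mod 8 = 1)
  reciprocity: (9/209) -> +(209/9)
  reduce: (2/9)
  pull out 2: (2/9) = +1  (since 9 mod 8 = 1)
  (1/9) = 1
Product of signs = 1

1


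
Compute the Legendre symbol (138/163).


p = 163 is prime, so compute (138/163) with the reciprocity algorithm (Jacobi-symbol steps: pull out 2s via (2/n), flip via reciprocity, reduce):
  pull out 2: (2/163) = -1  (since 163 mod 8 = 3)
  reciprocity: (69/163) -> +(163/69)
  reduce: (25/69)
  reciprocity: (25/69) -> +(69/25)
  reduce: (19/25)
  reciprocity: (19/25) -> +(25/19)
  reduce: (6/19)
  pull out 2: (2/19) = -1  (since 19 mod 8 = 3)
  reciprocity: (3/19) -> -(19/3)
  reduce: (1/3)
  (1/3) = 1
Product of signs = -1
(138/163) = -1

-1


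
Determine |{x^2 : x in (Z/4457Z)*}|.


For prime p, the number of non-zero quadratic residues is (p-1)/2.
= (4457-1)/2
= 2228

2228


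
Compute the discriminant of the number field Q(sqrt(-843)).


For K = Q(sqrt(d)) with d squarefree: disc(K) = d if d = 1 mod 4, and disc(K) = 4d if d = 2 or 3 mod 4.
Here d = -843, and d mod 4 = 1.
d = 1 mod 4 (O_K = Z[(1+sqrt(d))/2]), so disc(K) = d = -843

-843


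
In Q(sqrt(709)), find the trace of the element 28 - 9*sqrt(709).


Tr(a + b*sqrt(d)) = (a + b*sqrt(d)) + (a - b*sqrt(d)) = 2a
= 2 * (28)
= 56

56


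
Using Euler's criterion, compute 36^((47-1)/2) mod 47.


p = 47 is prime and the exponent is (p-1)/2 = 23, so by Euler's criterion 36^23 = (36/47) = +1 or -1 mod 47.
Compute by square-and-multiply:
  23 = 16 + 4 + 2 + 1 (binary 10111)
  Repeated squaring mod 47: 36^1 = 36, 36^2 = 27, 36^4 = 24, 36^8 = 12, 36^16 = 3
  36^23 = 36^16 * 36^4 * 36^2 * 36^1 = 3 * 24 * 27 * 36 mod 47
    3 * 24 = 72 = 25 mod 47
    25 * 27 = 675 = 17 mod 47
    17 * 36 = 612 = 1 mod 47
  36^23 = 1 mod 47
Result 1: 36 is a quadratic residue mod 47.
36^23 mod 47 = 1

1


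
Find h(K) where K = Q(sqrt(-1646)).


K = Q(sqrt(-1646)). d mod 4 = 2, so D = disc(K) = 4d = -6584
h(K) equals the number of primitive reduced positive-definite forms (a, b, c) = a*x^2 + b*x*y + c*y^2 with b^2 - 4ac = D,
where reduced means |b| <= a <= c, with b >= 0 whenever |b| = a or a = c, and primitive means gcd(a, b, c) = 1.
Reduced forces 3a^2 <= |D| = 6584, so 1 <= a <= 46; b must have the parity of D, and c = (b^2 - D)/(4a) must be an integer >= a.
Enumerate a = 1..46, b in [-a, a]:
  a=1: (1, 0, 1646)  [1]
  a=2: (2, 0, 823)  [1]
  a=3: (3, -2, 549), (3, 2, 549)  [2]
  a=4: none
  a=5: (5, -4, 330), (5, 4, 330)  [2]
  a=6: (6, -4, 275), (6, 4, 275)  [2]
  a=7..8: none
  a=9: (9, -2, 183), (9, 2, 183)  [2]
  a=10: (10, -4, 165), (10, 4, 165)  [2]
  a=11: (11, -4, 150), (11, 4, 150)  [2]
  a=12..14: none
  a=15: (15, -14, 113), (15, -4, 110), (15, 4, 110), (15, 14, 113)  [4]
  a=16..17: none
  a=18: (18, -16, 95), (18, 16, 95)  [2]
  a=19: (19, -16, 90), (19, 16, 90)  [2]
  a=20..21: none
  a=22: (22, -4, 75), (22, 4, 75)  [2]
  a=23..24: none
  a=25: (25, -4, 66), (25, 4, 66)  [2]
  a=26: none
  a=27: (27, -2, 61), (27, 2, 61)  [2]
  a=28: none
  a=29: (29, -12, 58), (29, 12, 58)  [2]
  a=30: (30, -16, 57), (30, -4, 55), (30, 4, 55), (30, 16, 57)  [4]
  a=31: (31, -22, 57), (31, 22, 57)  [2]
  a=32: none
  a=33: (33, -26, 55), (33, -4, 50), (33, 4, 50), (33, 26, 55)  [4]
  a=34..37: none
  a=38: (38, -16, 45), (38, 16, 45)  [2]
  a=39..42: none
  a=43: (43, -34, 45), (43, 34, 45)  [2]
  a=44..46: none
Total reduced forms: 1 + 1 + 2 + 2 + 2 + 2 + 2 + 2 + 4 + 2 + 2 + 2 + 2 + 2 + 2 + 4 + 2 + 4 + 2 + 2 = 44
h = 44

44


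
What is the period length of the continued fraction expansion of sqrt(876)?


Run the CF algorithm for sqrt(876).
a_0 = floor(sqrt(876)) = 29; set m_0=0, q_0=1.
Recurrence: m' = q*a - m,  q' = (d - m'^2)/q,  a' = floor((a_0 + m')/q').
  step 1: m=29, q=35, a=1
  step 2: m=6, q=24, a=1
  step 3: m=18, q=23, a=2
  step 4: m=28, q=4, a=14
  step 5: m=28, q=23, a=2
  step 6: m=18, q=24, a=1
  step 7: m=6, q=35, a=1
  step 8: m=29, q=1, a=58
a_8 = 2*a_0 = 58, so the period closes here.
sqrt(876) = [29; 1, 1, 2, 14, 2, 1, 1, 58]
Period length = 8

8


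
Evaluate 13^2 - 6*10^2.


x^2 - d*y^2
= 13^2 - 6*10^2
= 169 - 600
= -431

-431


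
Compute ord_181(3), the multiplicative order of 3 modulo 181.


We want ord_181(3), the smallest k >= 1 with 3^k = 1 mod 181.
n = 181 = 181, phi(181) = 180; the order divides phi(n).
Divisors of 180: 1, 2, 3, 4, 5, 6, 9, 10, 12, 15, 18, 20, 30, 36, 45, 60, 90, 180
Repeated squaring mod 181: 3^1 = 3, 3^2 = 9, 3^4 = 81, 3^8 = 45, 3^16 = 34, 3^32 = 70, 3^64 = 13, 3^128 = 169
Test divisors in increasing order:
  k=1: 3^1 = 3 mod 181
  k=2: 3^2 = 9 mod 181
  k=3: 3^3 = 9 * 3 = 27 mod 181
  k=4: 3^4 = 81 mod 181
  k=5: 3^5 = 81 * 3 = 62 mod 181
  k=6: 3^6 = 81 * 9 = 5 mod 181
  k=9: 3^9 = 45 * 3 = 135 mod 181
  k=10: 3^10 = 45 * 9 = 43 mod 181
  k=12: 3^12 = 45 * 81 = 25 mod 181
  k=15: 3^15 = 45 * 81 * 9 * 3 = 132 mod 181
  k=18: 3^18 = 34 * 9 = 125 mod 181
  k=20: 3^20 = 34 * 81 = 39 mod 181
  k=30: 3^30 = 34 * 45 * 81 * 9 = 48 mod 181
  k=36: 3^36 = 70 * 81 = 59 mod 181
  k=45: 3^45 = 70 * 45 * 81 * 3 = 1 mod 181  <- first divisor giving 1
Order = 45

45


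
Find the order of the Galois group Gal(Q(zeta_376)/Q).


|Gal(Q(zeta_376)/Q)| = phi(376)
= 184

184


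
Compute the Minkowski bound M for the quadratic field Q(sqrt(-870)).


d = -870, d mod 4 = 2, so disc(K) = 4d = -3480; |disc(K)| = 3480
Imaginary quadratic field, so n = 2, s = r2 = 1, r1 = 0
M = (n!/n^n) * (4/pi)^s * sqrt(|disc(K)|) = (2!/2^2) * (4/pi)^1 * sqrt(3480)
= 0.5 * 1.273240 * 58.991525
= 37.5552

37.5552


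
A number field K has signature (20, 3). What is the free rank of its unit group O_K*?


By Dirichlet's unit theorem:
rank = r1 + r2 - 1
= 20 + 3 - 1
= 22

22


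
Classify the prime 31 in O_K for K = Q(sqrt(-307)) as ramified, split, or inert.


K = Q(sqrt(-307)). Since d mod 4 = 1, disc(K) = -307.
Check p | disc: -307 mod 31 = 3.
p does not divide disc. Compute Legendre symbol (d/p):
3^((31-1)/2) mod 31 = -1
(d/p) = -1, so p is inert: (p) stays prime with e=1, f=2, g=1.
Therefore p is inert.

inert


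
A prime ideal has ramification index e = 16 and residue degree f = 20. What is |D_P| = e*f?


|D_P| = e * f
= 16 * 20
= 320

320


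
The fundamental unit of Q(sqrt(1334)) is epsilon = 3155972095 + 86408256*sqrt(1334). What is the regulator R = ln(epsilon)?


epsilon = 3155972095 + 86408256*sqrt(1334)
= 6.3119e+09
R = ln(6.3119e+09)
= 22.5657

22.5657


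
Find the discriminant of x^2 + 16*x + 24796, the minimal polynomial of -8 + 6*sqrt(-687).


The element -8 + 6*sqrt(-687) has minimal polynomial:
x^2 + 16*x + 24796
Discriminant = (16)^2 - 4*(24796)
= 256 - 99184
= -98928

-98928


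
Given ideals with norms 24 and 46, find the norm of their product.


N(IJ) = N(I) * N(J)
= 24 * 46
= 1104

1104


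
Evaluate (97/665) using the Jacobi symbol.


Compute (97/665) via quadratic reciprocity:
  reciprocity: (97/665) -> +(665/97)
  reduce: (83/97)
  reciprocity: (83/97) -> +(97/83)
  reduce: (14/83)
  pull out 2: (2/83) = -1  (since 83 mod 8 = 3)
  reciprocity: (7/83) -> -(83/7)
  reduce: (6/7)
  pull out 2: (2/7) = +1  (since 7 mod 8 = 7)
  reciprocity: (3/7) -> -(7/3)
  reduce: (1/3)
  (1/3) = 1
Product of signs = -1

-1


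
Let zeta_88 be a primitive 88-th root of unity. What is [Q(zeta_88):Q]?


The degree equals Euler's totient phi(88).
88 = 2^3 * 11
phi(88) = 40

40


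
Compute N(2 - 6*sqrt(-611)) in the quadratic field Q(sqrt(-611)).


N(a + b*sqrt(d)) = a^2 - d*b^2
= (2)^2 - (-611)*(-6)^2
= 4 + 21996
= 22000

22000


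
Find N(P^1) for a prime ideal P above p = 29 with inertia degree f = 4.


N(P^a) = p^(a*f)
= 29^(1*4)
= 29^4
= 707281

707281


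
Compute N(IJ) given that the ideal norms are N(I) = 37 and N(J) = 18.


N(IJ) = N(I) * N(J)
= 37 * 18
= 666

666


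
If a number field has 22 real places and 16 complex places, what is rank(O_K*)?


By Dirichlet's unit theorem:
rank = r1 + r2 - 1
= 22 + 16 - 1
= 37

37


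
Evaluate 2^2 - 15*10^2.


x^2 - d*y^2
= 2^2 - 15*10^2
= 4 - 1500
= -1496

-1496


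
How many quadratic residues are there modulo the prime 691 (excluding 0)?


For prime p, the number of non-zero quadratic residues is (p-1)/2.
= (691-1)/2
= 345

345


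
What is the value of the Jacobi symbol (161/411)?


Compute (161/411) via quadratic reciprocity:
  reciprocity: (161/411) -> +(411/161)
  reduce: (89/161)
  reciprocity: (89/161) -> +(161/89)
  reduce: (72/89)
  pull out 2: (2/89) = +1  (since 89 mod 8 = 1)
  pull out 2: (2/89) = +1  (since 89 mod 8 = 1)
  pull out 2: (2/89) = +1  (since 89 mod 8 = 1)
  reciprocity: (9/89) -> +(89/9)
  reduce: (8/9)
  pull out 2: (2/9) = +1  (since 9 mod 8 = 1)
  pull out 2: (2/9) = +1  (since 9 mod 8 = 1)
  pull out 2: (2/9) = +1  (since 9 mod 8 = 1)
  (1/9) = 1
Product of signs = 1

1


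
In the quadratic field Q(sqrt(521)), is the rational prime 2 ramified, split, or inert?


K = Q(sqrt(521)). Since d mod 4 = 1, disc(K) = 521.
Check p | disc: 521 mod 2 = 1.
p=2 does not divide disc (d is 1 mod 4). 2 splits iff d = 1 mod 8.
d mod 8 = 1, so (d/2) = 1.
(d/p) = 1, so p splits: (p) = P*P' with e=1, f=1, g=2.
Therefore p is split.

split


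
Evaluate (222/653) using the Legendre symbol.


p = 653 is prime, so compute (222/653) with the reciprocity algorithm (Jacobi-symbol steps: pull out 2s via (2/n), flip via reciprocity, reduce):
  pull out 2: (2/653) = -1  (since 653 mod 8 = 5)
  reciprocity: (111/653) -> +(653/111)
  reduce: (98/111)
  pull out 2: (2/111) = +1  (since 111 mod 8 = 7)
  reciprocity: (49/111) -> +(111/49)
  reduce: (13/49)
  reciprocity: (13/49) -> +(49/13)
  reduce: (10/13)
  pull out 2: (2/13) = -1  (since 13 mod 8 = 5)
  reciprocity: (5/13) -> +(13/5)
  reduce: (3/5)
  reciprocity: (3/5) -> +(5/3)
  reduce: (2/3)
  pull out 2: (2/3) = -1  (since 3 mod 8 = 3)
  (1/3) = 1
Product of signs = -1
(222/653) = -1

-1


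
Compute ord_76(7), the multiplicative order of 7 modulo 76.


We want ord_76(7), the smallest k >= 1 with 7^k = 1 mod 76.
n = 76 = 2^2 * 19, phi(76) = 36; the order divides phi(n).
Divisors of 36: 1, 2, 3, 4, 6, 9, 12, 18, 36
Repeated squaring mod 76: 7^1 = 7, 7^2 = 49, 7^4 = 45, 7^8 = 49, 7^16 = 45, 7^32 = 49
Test divisors in increasing order:
  k=1: 7^1 = 7 mod 76
  k=2: 7^2 = 49 mod 76
  k=3: 7^3 = 49 * 7 = 39 mod 76
  k=4: 7^4 = 45 mod 76
  k=6: 7^6 = 45 * 49 = 1 mod 76  <- first divisor giving 1
Order = 6

6


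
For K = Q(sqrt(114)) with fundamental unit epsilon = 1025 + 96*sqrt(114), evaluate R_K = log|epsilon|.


epsilon = 1025 + 96*sqrt(114)
= 2049.9995
R = ln(2049.9995)
= 7.6256

7.6256


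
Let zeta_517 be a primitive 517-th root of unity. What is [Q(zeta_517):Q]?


The degree equals Euler's totient phi(517).
517 = 11 * 47
phi(517) = 460

460


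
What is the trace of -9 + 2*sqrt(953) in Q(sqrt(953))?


Tr(a + b*sqrt(d)) = (a + b*sqrt(d)) + (a - b*sqrt(d)) = 2a
= 2 * (-9)
= -18

-18


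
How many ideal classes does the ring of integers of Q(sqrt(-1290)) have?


K = Q(sqrt(-1290)). d mod 4 = 2, so D = disc(K) = 4d = -5160
h(K) equals the number of primitive reduced positive-definite forms (a, b, c) = a*x^2 + b*x*y + c*y^2 with b^2 - 4ac = D,
where reduced means |b| <= a <= c, with b >= 0 whenever |b| = a or a = c, and primitive means gcd(a, b, c) = 1.
Reduced forces 3a^2 <= |D| = 5160, so 1 <= a <= 41; b must have the parity of D, and c = (b^2 - D)/(4a) must be an integer >= a.
Enumerate a = 1..41, b in [-a, a]:
  a=1: (1, 0, 1290)  [1]
  a=2: (2, 0, 645)  [1]
  a=3: (3, 0, 430)  [1]
  a=4: none
  a=5: (5, 0, 258)  [1]
  a=6: (6, 0, 215)  [1]
  a=7..9: none
  a=10: (10, 0, 129)  [1]
  a=11..12: none
  a=13: (13, -12, 102), (13, 12, 102)  [2]
  a=14: none
  a=15: (15, 0, 86)  [1]
  a=16: none
  a=17: (17, -12, 78), (17, 12, 78)  [2]
  a=18..25: none
  a=26: (26, -12, 51), (26, 12, 51)  [2]
  a=27..29: none
  a=30: (30, 0, 43)  [1]
  a=31..33: none
  a=34: (34, -12, 39), (34, 12, 39)  [2]
  a=35..41: none
Total reduced forms: 1 + 1 + 1 + 1 + 1 + 1 + 2 + 1 + 2 + 2 + 1 + 2 = 16
h = 16

16


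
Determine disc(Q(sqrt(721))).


For K = Q(sqrt(d)) with d squarefree: disc(K) = d if d = 1 mod 4, and disc(K) = 4d if d = 2 or 3 mod 4.
Here d = 721, and d mod 4 = 1.
d = 1 mod 4 (O_K = Z[(1+sqrt(d))/2]), so disc(K) = d = 721

721


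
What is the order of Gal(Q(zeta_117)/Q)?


|Gal(Q(zeta_117)/Q)| = phi(117)
= 72

72


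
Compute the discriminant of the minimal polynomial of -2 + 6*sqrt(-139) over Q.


The element -2 + 6*sqrt(-139) has minimal polynomial:
x^2 + 4*x + 5008
Discriminant = (4)^2 - 4*(5008)
= 16 - 20032
= -20016

-20016


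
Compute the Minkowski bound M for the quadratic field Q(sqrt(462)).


d = 462, d mod 4 = 2, so disc(K) = 4d = 1848; |disc(K)| = 1848
Real quadratic field, so n = 2, s = r2 = 0, r1 = 2
M = (n!/n^n) * (4/pi)^s * sqrt(|disc(K)|) = (2!/2^2) * (4/pi)^0 * sqrt(1848)
= 0.5 * 1.000000 * 42.988371
= 21.4942

21.4942


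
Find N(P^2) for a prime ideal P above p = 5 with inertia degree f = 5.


N(P^a) = p^(a*f)
= 5^(2*5)
= 5^10
= 9765625

9765625


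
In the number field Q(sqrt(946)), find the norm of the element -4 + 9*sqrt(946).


N(a + b*sqrt(d)) = a^2 - d*b^2
= (-4)^2 - (946)*(9)^2
= 16 - 76626
= -76610

-76610


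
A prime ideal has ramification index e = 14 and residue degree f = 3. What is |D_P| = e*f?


|D_P| = e * f
= 14 * 3
= 42

42


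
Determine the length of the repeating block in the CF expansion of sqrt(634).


Run the CF algorithm for sqrt(634).
a_0 = floor(sqrt(634)) = 25; set m_0=0, q_0=1.
Recurrence: m' = q*a - m,  q' = (d - m'^2)/q,  a' = floor((a_0 + m')/q').
  step 1: m=25, q=9, a=5
  step 2: m=20, q=26, a=1
  step 3: m=6, q=23, a=1
  step 4: m=17, q=15, a=2
  step 5: m=13, q=31, a=1
  step 6: m=18, q=10, a=4
  step 7: m=22, q=15, a=3
  step 8: m=23, q=7, a=6
  step 9: m=19, q=39, a=1
  step 10: m=20, q=6, a=7
  step 11: m=22, q=25, a=1
  step 12: m=3, q=25, a=1
  step 13: m=22, q=6, a=7
  step 14: m=20, q=39, a=1
  step 15: m=19, q=7, a=6
  step 16: m=23, q=15, a=3
  step 17: m=22, q=10, a=4
  step 18: m=18, q=31, a=1
  step 19: m=13, q=15, a=2
  step 20: m=17, q=23, a=1
  step 21: m=6, q=26, a=1
  step 22: m=20, q=9, a=5
  step 23: m=25, q=1, a=50
a_23 = 2*a_0 = 50, so the period closes here.
sqrt(634) = [25; 5, 1, 1, 2, 1, 4, 3, 6, 1, 7, 1, 1, 7, 1, 6, 3, 4, 1, 2, 1, 1, 5, 50]
Period length = 23

23


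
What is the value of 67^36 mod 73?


p = 73 is prime and the exponent is (p-1)/2 = 36, so by Euler's criterion 67^36 = (67/73) = +1 or -1 mod 73.
Compute by square-and-multiply:
  36 = 32 + 4 (binary 100100)
  Repeated squaring mod 73: 67^1 = 67, 67^2 = 36, 67^4 = 55, 67^8 = 32, 67^16 = 2, 67^32 = 4
  67^36 = 67^32 * 67^4 = 4 * 55 mod 73
    4 * 55 = 220 = 1 mod 73
  67^36 = 1 mod 73
Result 1: 67 is a quadratic residue mod 73.
67^36 mod 73 = 1

1


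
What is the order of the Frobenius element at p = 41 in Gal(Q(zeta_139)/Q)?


The Frobenius at p in Gal(Q(zeta_n)/Q) = (Z/nZ)* is the class of p, so its order is ord_139(41), the smallest k >= 1 with 41^k = 1 mod 139.
n = 139 = 139, phi(139) = 138; the order divides phi(n).
Divisors of 138: 1, 2, 3, 6, 23, 46, 69, 138
Repeated squaring mod 139: 41^1 = 41, 41^2 = 13, 41^4 = 30, 41^8 = 66, 41^16 = 47, 41^32 = 124, 41^64 = 86, 41^128 = 29
Test divisors in increasing order:
  k=1: 41^1 = 41 mod 139
  k=2: 41^2 = 13 mod 139
  k=3: 41^3 = 13 * 41 = 116 mod 139
  k=6: 41^6 = 30 * 13 = 112 mod 139
  k=23: 41^23 = 47 * 30 * 13 * 41 = 96 mod 139
  k=46: 41^46 = 124 * 66 * 30 * 13 = 42 mod 139
  k=69: 41^69 = 86 * 30 * 41 = 1 mod 139  <- first divisor giving 1
Order = 69

69
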